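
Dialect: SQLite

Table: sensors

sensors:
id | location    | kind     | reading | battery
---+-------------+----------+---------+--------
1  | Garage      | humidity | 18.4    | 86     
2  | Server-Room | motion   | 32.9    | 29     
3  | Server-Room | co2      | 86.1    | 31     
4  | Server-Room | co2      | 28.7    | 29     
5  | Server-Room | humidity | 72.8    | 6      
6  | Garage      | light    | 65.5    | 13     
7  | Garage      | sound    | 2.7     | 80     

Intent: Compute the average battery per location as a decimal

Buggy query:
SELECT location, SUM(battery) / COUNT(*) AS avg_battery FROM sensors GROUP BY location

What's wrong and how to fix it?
Bug: Both operands are integers, so '/' performs integer division and truncates

Fix: Cast one side to REAL so the division keeps the fractional part

Corrected query:
SELECT location, SUM(battery) * 1.0 / COUNT(*) AS avg_battery FROM sensors GROUP BY location

Result:
location    | avg_battery
------------+------------
Garage      | 59.666667  
Server-Room | 23.75      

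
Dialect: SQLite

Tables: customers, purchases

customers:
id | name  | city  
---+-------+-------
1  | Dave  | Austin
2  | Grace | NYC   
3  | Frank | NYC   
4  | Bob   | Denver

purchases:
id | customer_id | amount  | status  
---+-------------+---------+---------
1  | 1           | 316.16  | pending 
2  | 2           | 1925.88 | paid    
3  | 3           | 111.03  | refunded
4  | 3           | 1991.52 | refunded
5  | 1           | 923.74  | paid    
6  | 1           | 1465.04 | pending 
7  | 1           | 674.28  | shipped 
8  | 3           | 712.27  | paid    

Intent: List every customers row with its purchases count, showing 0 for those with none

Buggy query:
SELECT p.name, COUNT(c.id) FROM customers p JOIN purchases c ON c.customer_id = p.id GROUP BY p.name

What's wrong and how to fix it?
Bug: An inner join excludes parents with zero children

Fix: Use LEFT JOIN so parents without children still appear (COUNT(c.id) gives 0)

Corrected query:
SELECT p.name, COUNT(c.id) FROM customers p LEFT JOIN purchases c ON c.customer_id = p.id GROUP BY p.name

Result:
name  | COUNT(c.id)
------+------------
Bob   | 0          
Dave  | 4          
Frank | 3          
Grace | 1          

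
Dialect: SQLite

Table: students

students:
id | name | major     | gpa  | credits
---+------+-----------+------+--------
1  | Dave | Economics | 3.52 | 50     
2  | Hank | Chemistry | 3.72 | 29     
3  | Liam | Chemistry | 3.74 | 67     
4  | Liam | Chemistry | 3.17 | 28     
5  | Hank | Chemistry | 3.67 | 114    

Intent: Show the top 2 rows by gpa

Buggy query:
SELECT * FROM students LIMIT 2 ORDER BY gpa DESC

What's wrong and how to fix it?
Bug: ORDER BY cannot follow LIMIT; LIMIT is the final clause

Fix: Swap the clauses: ORDER BY first, then LIMIT

Corrected query:
SELECT * FROM students ORDER BY gpa DESC LIMIT 2

Result:
id | name | major     | gpa  | credits
---+------+-----------+------+--------
3  | Liam | Chemistry | 3.74 | 67     
2  | Hank | Chemistry | 3.72 | 29     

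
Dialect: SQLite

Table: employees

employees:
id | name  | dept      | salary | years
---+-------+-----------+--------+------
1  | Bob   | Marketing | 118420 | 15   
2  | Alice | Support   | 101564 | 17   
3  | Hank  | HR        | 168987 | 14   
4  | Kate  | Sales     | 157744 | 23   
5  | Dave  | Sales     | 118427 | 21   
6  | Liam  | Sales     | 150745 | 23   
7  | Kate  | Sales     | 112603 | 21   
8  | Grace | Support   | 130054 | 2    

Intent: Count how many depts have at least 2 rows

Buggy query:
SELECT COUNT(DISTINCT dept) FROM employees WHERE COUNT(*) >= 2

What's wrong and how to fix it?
Bug: WHERE filters individual rows, not groups, so a group-level COUNT is invalid there

Fix: Group first with HAVING COUNT(*) >= 2, then COUNT the resulting groups

Corrected query:
SELECT COUNT(*) FROM (SELECT dept FROM employees GROUP BY dept HAVING COUNT(*) >= 2)

Result:
COUNT(*)
--------
2       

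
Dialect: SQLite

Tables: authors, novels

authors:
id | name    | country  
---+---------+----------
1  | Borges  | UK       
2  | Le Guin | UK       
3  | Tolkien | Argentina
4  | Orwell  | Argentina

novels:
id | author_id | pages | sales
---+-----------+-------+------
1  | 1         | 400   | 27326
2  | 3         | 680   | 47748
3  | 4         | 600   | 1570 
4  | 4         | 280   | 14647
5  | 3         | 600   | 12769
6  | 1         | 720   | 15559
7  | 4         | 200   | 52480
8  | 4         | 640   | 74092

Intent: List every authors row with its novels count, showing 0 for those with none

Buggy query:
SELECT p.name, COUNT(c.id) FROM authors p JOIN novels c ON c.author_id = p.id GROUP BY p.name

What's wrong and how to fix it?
Bug: INNER JOIN drops authors rows that have no matching novels rows

Fix: Use LEFT JOIN so parents without children still appear (COUNT(c.id) gives 0)

Corrected query:
SELECT p.name, COUNT(c.id) FROM authors p LEFT JOIN novels c ON c.author_id = p.id GROUP BY p.name

Result:
name    | COUNT(c.id)
--------+------------
Borges  | 2          
Le Guin | 0          
Orwell  | 4          
Tolkien | 2          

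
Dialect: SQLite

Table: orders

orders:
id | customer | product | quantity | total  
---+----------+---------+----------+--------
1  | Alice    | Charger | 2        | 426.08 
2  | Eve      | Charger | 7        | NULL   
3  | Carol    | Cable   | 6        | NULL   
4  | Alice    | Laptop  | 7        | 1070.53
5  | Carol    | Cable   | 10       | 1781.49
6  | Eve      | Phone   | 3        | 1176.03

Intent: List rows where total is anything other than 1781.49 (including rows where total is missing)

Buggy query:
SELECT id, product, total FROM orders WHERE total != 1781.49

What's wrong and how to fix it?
Bug: Inequality against NULL is unknown, not true; rows with NULL are dropped

Fix: Add an explicit OR total IS NULL to include the missing-value rows

Corrected query:
SELECT id, product, total FROM orders WHERE total != 1781.49 OR total IS NULL

Result:
id | product | total  
---+---------+--------
1  | Charger | 426.08 
2  | Charger | NULL   
3  | Cable   | NULL   
4  | Laptop  | 1070.53
6  | Phone   | 1176.03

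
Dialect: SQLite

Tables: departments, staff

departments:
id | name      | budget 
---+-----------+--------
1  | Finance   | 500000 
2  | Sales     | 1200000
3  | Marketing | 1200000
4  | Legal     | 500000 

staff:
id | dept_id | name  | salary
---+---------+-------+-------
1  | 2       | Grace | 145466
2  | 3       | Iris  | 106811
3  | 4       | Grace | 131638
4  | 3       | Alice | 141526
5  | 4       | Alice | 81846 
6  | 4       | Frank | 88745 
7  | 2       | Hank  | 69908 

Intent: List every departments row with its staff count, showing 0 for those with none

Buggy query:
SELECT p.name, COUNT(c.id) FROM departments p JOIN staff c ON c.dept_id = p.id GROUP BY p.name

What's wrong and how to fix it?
Bug: INNER JOIN drops departments rows that have no matching staff rows

Fix: Switch to LEFT JOIN to retain unmatched parent rows

Corrected query:
SELECT p.name, COUNT(c.id) FROM departments p LEFT JOIN staff c ON c.dept_id = p.id GROUP BY p.name

Result:
name      | COUNT(c.id)
----------+------------
Finance   | 0          
Legal     | 3          
Marketing | 2          
Sales     | 2          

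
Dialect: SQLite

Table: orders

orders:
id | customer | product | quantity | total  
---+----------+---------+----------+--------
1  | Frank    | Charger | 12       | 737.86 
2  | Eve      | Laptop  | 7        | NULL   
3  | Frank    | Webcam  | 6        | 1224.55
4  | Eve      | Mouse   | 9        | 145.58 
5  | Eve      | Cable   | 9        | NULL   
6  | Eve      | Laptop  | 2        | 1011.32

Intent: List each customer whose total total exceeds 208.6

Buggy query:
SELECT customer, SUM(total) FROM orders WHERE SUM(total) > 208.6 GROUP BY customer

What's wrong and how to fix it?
Bug: WHERE runs before GROUP BY, so aggregates aren't available there

Fix: Move the aggregate condition to a HAVING clause

Corrected query:
SELECT customer, SUM(total) FROM orders GROUP BY customer HAVING SUM(total) > 208.6

Result:
customer | SUM(total)
---------+-----------
Eve      | 1156.9    
Frank    | 1962.41   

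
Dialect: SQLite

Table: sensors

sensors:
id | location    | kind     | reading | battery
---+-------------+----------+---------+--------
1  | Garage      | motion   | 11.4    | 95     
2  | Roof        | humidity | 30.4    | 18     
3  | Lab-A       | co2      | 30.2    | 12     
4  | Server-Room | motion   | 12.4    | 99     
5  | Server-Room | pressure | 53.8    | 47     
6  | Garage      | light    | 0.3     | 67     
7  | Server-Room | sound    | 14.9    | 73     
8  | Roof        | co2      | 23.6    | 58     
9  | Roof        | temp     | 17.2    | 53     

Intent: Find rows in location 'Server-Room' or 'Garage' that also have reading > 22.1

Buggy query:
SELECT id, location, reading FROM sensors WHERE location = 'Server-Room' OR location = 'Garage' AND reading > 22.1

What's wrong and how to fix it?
Bug: AND binds tighter than OR, so this parses as location = 'Server-Room' OR (location = 'Garage' AND reading > 22.1)

Fix: Add parentheses around the OR so the AND applies to both alternatives

Corrected query:
SELECT id, location, reading FROM sensors WHERE (location = 'Server-Room' OR location = 'Garage') AND reading > 22.1

Result:
id | location    | reading
---+-------------+--------
5  | Server-Room | 53.8   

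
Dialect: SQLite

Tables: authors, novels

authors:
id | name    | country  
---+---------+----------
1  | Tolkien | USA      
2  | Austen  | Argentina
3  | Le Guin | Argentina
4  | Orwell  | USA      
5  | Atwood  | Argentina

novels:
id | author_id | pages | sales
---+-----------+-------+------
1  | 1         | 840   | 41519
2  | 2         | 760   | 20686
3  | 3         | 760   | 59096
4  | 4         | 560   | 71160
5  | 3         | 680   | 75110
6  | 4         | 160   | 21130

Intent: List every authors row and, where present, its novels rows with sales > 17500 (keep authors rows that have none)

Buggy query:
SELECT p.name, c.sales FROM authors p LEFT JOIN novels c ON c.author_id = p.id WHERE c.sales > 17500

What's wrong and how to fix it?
Bug: A WHERE condition on the right-hand table after LEFT JOIN drops unmatched parents

Fix: Move the right-table condition into the ON clause so unmatched parents are kept

Corrected query:
SELECT p.name, c.sales FROM authors p LEFT JOIN novels c ON c.author_id = p.id AND c.sales > 17500

Result:
name    | sales
--------+------
Tolkien | 41519
Austen  | 20686
Le Guin | 59096
Le Guin | 75110
Orwell  | 21130
Orwell  | 71160
Atwood  | NULL 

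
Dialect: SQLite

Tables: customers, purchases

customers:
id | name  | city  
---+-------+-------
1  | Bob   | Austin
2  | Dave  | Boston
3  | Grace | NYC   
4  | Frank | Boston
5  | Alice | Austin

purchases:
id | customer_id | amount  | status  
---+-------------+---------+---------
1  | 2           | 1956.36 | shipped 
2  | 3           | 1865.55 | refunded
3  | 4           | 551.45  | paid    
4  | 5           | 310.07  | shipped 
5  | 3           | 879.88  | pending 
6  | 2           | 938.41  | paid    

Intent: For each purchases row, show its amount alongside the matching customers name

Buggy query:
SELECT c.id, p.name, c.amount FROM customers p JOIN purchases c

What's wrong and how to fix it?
Bug: JOIN with no ON clause produces a cartesian product; every purchases row pairs with every customers row

Fix: Add ON c.customer_id = p.id to the JOIN

Corrected query:
SELECT c.id, p.name, c.amount FROM customers p JOIN purchases c ON c.customer_id = p.id

Result:
id | name  | amount 
---+-------+--------
1  | Dave  | 1956.36
2  | Grace | 1865.55
3  | Frank | 551.45 
4  | Alice | 310.07 
5  | Grace | 879.88 
6  | Dave  | 938.41 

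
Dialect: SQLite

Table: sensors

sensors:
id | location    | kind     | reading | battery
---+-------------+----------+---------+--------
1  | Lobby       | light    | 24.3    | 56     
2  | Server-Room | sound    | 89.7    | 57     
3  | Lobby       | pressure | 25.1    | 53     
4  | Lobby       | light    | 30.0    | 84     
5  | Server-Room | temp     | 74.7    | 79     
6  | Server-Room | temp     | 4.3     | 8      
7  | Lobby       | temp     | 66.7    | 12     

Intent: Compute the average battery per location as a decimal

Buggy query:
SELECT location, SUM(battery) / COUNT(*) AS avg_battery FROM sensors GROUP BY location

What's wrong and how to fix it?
Bug: SUM(battery) and COUNT(*) are both integers; the division truncates the fractional part

Fix: Multiply by 1.0 (or CAST to REAL) to force floating-point division

Corrected query:
SELECT location, SUM(battery) * 1.0 / COUNT(*) AS avg_battery FROM sensors GROUP BY location

Result:
location    | avg_battery
------------+------------
Lobby       | 51.25      
Server-Room | 48         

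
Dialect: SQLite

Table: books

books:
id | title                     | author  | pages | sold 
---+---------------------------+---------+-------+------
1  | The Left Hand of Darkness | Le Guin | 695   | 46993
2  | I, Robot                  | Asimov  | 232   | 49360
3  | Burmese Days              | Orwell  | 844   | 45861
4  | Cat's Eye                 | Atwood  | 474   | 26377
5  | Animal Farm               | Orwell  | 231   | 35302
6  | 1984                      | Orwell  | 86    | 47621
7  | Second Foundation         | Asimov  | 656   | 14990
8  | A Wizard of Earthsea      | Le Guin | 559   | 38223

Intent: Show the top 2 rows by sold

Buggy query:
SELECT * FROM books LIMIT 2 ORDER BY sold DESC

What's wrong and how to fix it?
Bug: ORDER BY cannot follow LIMIT; LIMIT is the final clause

Fix: Swap the clauses: ORDER BY first, then LIMIT

Corrected query:
SELECT * FROM books ORDER BY sold DESC LIMIT 2

Result:
id | title    | author | pages | sold 
---+----------+--------+-------+------
2  | I, Robot | Asimov | 232   | 49360
6  | 1984     | Orwell | 86    | 47621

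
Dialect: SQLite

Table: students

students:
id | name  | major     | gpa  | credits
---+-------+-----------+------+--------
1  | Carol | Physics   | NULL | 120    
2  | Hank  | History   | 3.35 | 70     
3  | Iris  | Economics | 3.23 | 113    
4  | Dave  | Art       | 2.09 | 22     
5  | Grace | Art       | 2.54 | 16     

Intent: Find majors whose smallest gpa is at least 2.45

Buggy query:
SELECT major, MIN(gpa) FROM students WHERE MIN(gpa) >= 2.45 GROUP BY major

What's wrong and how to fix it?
Bug: MIN() in WHERE is a misuse of aggregate

Fix: Replace WHERE with HAVING after the GROUP BY

Corrected query:
SELECT major, MIN(gpa) FROM students GROUP BY major HAVING MIN(gpa) >= 2.45

Result:
major     | MIN(gpa)
----------+---------
Economics | 3.23    
History   | 3.35    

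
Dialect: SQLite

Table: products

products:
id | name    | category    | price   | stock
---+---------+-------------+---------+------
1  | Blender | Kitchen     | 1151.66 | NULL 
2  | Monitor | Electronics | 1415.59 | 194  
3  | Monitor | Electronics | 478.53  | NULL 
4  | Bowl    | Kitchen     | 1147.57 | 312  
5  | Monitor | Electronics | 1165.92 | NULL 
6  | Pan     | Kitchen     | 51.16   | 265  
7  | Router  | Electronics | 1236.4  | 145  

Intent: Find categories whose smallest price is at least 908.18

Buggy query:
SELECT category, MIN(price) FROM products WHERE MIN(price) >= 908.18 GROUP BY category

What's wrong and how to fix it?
Bug: Aggregates like MIN are computed per group after WHERE runs

Fix: Replace WHERE with HAVING after the GROUP BY

Corrected query:
SELECT category, MIN(price) FROM products GROUP BY category HAVING MIN(price) >= 908.18

Result:
(no rows)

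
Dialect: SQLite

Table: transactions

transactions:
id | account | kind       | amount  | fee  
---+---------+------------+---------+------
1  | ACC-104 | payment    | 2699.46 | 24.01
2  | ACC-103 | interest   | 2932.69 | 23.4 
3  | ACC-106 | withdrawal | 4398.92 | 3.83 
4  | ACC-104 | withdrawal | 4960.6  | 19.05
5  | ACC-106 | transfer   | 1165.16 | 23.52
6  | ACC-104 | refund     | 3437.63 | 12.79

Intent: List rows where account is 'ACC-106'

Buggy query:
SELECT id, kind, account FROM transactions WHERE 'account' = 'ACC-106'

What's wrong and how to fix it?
Bug: Single quotes denote string literals in SQL; the column name is being compared as a constant string

Fix: Reference the column as account without single quotes

Corrected query:
SELECT id, kind, account FROM transactions WHERE account = 'ACC-106'

Result:
id | kind       | account
---+------------+--------
3  | withdrawal | ACC-106
5  | transfer   | ACC-106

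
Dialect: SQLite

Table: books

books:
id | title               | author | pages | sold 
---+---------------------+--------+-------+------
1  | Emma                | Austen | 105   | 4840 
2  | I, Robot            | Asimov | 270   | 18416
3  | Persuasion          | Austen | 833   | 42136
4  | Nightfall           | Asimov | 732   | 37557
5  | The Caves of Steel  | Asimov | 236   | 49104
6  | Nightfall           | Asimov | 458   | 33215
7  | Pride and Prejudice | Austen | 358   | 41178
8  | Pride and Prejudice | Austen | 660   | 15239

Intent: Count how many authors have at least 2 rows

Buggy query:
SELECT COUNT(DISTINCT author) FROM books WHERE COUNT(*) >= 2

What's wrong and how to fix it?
Bug: WHERE filters individual rows, not groups, so a group-level COUNT is invalid there

Fix: Use a subquery that GROUPs and filters with HAVING, then count its rows

Corrected query:
SELECT COUNT(*) FROM (SELECT author FROM books GROUP BY author HAVING COUNT(*) >= 2)

Result:
COUNT(*)
--------
2       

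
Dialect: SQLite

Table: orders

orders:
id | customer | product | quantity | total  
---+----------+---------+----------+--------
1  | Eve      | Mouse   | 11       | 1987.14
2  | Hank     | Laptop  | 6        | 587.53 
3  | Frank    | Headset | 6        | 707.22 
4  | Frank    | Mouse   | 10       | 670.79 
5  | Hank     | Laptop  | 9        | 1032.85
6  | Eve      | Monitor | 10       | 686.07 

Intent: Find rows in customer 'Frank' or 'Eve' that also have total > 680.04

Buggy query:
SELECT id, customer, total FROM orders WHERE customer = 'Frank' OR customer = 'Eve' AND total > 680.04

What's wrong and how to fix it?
Bug: Without parentheses, AND is evaluated before OR, so the total filter only applies to the 'Eve' branch

Fix: Add parentheses around the OR so the AND applies to both alternatives

Corrected query:
SELECT id, customer, total FROM orders WHERE (customer = 'Frank' OR customer = 'Eve') AND total > 680.04

Result:
id | customer | total  
---+----------+--------
1  | Eve      | 1987.14
3  | Frank    | 707.22 
6  | Eve      | 686.07 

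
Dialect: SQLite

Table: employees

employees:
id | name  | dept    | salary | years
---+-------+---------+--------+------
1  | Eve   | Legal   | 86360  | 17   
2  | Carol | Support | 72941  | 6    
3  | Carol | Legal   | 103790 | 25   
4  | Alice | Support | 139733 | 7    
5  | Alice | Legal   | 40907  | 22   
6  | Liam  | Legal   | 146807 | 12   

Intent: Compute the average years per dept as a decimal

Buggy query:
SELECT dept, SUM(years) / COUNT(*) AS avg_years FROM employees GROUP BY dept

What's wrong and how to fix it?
Bug: Both operands are integers, so '/' performs integer division and truncates

Fix: Cast one side to REAL so the division keeps the fractional part

Corrected query:
SELECT dept, SUM(years) * 1.0 / COUNT(*) AS avg_years FROM employees GROUP BY dept

Result:
dept    | avg_years
--------+----------
Legal   | 19       
Support | 6.5      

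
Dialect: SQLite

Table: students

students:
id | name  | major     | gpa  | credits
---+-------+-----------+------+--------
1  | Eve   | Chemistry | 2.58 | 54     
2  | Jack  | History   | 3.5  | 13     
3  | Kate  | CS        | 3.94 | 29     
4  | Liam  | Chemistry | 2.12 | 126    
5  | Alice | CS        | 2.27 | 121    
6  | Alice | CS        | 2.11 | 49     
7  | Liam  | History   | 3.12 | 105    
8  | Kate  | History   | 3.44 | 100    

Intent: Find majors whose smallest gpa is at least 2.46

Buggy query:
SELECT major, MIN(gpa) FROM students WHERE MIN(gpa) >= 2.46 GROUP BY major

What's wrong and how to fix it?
Bug: Aggregates like MIN are computed per group after WHERE runs

Fix: Use HAVING for the per-group MIN condition

Corrected query:
SELECT major, MIN(gpa) FROM students GROUP BY major HAVING MIN(gpa) >= 2.46

Result:
major   | MIN(gpa)
--------+---------
History | 3.12    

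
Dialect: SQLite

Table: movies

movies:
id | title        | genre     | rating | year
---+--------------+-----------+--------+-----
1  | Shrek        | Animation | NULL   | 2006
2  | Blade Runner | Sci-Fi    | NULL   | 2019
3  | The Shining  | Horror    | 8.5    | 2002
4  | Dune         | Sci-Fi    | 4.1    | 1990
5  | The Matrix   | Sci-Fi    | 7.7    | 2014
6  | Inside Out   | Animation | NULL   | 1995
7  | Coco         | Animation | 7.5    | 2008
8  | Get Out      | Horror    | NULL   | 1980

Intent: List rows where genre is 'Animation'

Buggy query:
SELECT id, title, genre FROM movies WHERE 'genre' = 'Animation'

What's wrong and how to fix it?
Bug: Single quotes denote string literals in SQL; the column name is being compared as a constant string

Fix: Remove the quotes around the column name (or use double quotes for an identifier)

Corrected query:
SELECT id, title, genre FROM movies WHERE genre = 'Animation'

Result:
id | title      | genre    
---+------------+----------
1  | Shrek      | Animation
6  | Inside Out | Animation
7  | Coco       | Animation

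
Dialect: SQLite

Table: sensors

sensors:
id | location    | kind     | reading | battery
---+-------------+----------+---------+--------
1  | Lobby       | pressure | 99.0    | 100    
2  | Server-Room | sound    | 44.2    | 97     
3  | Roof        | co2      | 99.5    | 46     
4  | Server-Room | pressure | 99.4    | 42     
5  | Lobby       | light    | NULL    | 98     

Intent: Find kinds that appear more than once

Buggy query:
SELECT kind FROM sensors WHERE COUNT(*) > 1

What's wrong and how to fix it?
Bug: COUNT(*) is an aggregate and cannot be used in WHERE

Fix: GROUP BY kind, then filter groups with HAVING COUNT(*) > 1

Corrected query:
SELECT kind FROM sensors GROUP BY kind HAVING COUNT(*) > 1

Result:
kind    
--------
pressure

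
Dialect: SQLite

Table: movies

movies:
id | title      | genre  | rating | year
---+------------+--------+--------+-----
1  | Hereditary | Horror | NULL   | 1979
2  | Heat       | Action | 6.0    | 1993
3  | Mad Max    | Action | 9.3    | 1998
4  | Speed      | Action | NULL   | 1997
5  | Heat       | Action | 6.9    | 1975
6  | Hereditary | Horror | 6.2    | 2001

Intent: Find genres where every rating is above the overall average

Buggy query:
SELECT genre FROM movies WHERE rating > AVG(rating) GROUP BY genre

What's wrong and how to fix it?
Bug: AVG() is an aggregate; it can't sit directly in WHERE

Fix: Use a subquery for AVG and a HAVING MIN(...) filter so the condition holds for every row in the group

Corrected query:
SELECT genre FROM movies GROUP BY genre HAVING MIN(rating) > (SELECT AVG(rating) FROM movies)

Result:
(no rows)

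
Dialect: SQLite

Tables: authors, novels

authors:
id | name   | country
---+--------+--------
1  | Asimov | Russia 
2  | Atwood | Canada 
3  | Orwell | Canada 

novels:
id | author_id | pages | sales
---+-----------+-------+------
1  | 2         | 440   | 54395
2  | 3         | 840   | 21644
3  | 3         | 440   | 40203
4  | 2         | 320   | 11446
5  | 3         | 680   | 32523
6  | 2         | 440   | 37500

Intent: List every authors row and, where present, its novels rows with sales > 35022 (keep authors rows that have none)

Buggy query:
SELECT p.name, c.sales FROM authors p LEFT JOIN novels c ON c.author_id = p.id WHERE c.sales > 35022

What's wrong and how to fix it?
Bug: Filtering c.sales in WHERE discards the NULL rows produced by LEFT JOIN, turning it into an inner join

Fix: Put 'c.sales > 35022' in the JOIN's ON clause instead of WHERE

Corrected query:
SELECT p.name, c.sales FROM authors p LEFT JOIN novels c ON c.author_id = p.id AND c.sales > 35022

Result:
name   | sales
-------+------
Asimov | NULL 
Atwood | 37500
Atwood | 54395
Orwell | 40203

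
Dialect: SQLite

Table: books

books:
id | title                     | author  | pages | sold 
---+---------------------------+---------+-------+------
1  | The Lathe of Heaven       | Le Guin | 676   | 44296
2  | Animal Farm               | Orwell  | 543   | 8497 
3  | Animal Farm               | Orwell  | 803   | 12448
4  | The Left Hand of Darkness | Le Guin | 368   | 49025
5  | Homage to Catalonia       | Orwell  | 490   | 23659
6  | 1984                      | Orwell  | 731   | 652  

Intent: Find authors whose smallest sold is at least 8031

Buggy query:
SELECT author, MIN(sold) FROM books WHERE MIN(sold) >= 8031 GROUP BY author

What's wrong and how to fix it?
Bug: MIN() in WHERE is a misuse of aggregate

Fix: Use HAVING for the per-group MIN condition

Corrected query:
SELECT author, MIN(sold) FROM books GROUP BY author HAVING MIN(sold) >= 8031

Result:
author  | MIN(sold)
--------+----------
Le Guin | 44296    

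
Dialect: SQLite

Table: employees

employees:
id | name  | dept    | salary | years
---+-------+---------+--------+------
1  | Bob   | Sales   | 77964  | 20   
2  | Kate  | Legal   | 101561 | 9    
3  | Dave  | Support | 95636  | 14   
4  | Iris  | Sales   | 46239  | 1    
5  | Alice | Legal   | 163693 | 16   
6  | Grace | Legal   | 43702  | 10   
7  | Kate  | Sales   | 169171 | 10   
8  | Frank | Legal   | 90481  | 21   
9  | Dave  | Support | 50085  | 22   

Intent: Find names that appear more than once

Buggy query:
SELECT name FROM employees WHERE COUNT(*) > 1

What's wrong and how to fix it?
Bug: COUNT(*) is an aggregate and cannot be used in WHERE

Fix: Group first, then use HAVING for the count condition

Corrected query:
SELECT name FROM employees GROUP BY name HAVING COUNT(*) > 1

Result:
name
----
Dave
Kate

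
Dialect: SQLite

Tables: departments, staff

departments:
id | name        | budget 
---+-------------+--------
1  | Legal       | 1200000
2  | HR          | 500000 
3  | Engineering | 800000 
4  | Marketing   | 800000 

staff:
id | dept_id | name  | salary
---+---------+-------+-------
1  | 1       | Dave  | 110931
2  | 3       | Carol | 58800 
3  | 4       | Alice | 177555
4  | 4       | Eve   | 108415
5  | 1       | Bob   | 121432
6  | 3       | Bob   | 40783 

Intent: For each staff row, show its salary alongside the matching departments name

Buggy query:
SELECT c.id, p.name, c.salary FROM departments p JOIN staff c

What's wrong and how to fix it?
Bug: JOIN with no ON clause produces a cartesian product; every staff row pairs with every departments row

Fix: Specify the join condition linking the foreign key to the parent id

Corrected query:
SELECT c.id, p.name, c.salary FROM departments p JOIN staff c ON c.dept_id = p.id

Result:
id | name        | salary
---+-------------+-------
1  | Legal       | 110931
2  | Engineering | 58800 
3  | Marketing   | 177555
4  | Marketing   | 108415
5  | Legal       | 121432
6  | Engineering | 40783 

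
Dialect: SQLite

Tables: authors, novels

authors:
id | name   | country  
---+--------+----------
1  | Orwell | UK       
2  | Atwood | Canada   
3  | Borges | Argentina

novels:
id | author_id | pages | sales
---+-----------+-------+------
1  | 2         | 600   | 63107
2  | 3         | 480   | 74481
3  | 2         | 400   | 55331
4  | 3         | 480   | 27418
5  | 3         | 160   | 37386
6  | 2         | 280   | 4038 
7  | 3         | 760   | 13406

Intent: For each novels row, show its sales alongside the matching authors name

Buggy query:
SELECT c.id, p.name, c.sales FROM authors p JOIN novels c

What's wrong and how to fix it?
Bug: JOIN with no ON clause produces a cartesian product; every novels row pairs with every authors row

Fix: Specify the join condition linking the foreign key to the parent id

Corrected query:
SELECT c.id, p.name, c.sales FROM authors p JOIN novels c ON c.author_id = p.id

Result:
id | name   | sales
---+--------+------
1  | Atwood | 63107
2  | Borges | 74481
3  | Atwood | 55331
4  | Borges | 27418
5  | Borges | 37386
6  | Atwood | 4038 
7  | Borges | 13406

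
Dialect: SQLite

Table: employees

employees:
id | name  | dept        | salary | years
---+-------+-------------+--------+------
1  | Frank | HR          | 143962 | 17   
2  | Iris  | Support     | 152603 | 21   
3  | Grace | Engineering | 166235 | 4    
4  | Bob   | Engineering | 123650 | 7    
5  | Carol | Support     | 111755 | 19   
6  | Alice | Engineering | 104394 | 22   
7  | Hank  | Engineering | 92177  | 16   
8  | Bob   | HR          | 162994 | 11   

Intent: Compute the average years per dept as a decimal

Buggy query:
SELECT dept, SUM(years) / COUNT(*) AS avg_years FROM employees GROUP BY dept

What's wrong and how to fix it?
Bug: Both operands are integers, so '/' performs integer division and truncates

Fix: Multiply by 1.0 (or CAST to REAL) to force floating-point division

Corrected query:
SELECT dept, SUM(years) * 1.0 / COUNT(*) AS avg_years FROM employees GROUP BY dept

Result:
dept        | avg_years
------------+----------
Engineering | 12.25    
HR          | 14       
Support     | 20       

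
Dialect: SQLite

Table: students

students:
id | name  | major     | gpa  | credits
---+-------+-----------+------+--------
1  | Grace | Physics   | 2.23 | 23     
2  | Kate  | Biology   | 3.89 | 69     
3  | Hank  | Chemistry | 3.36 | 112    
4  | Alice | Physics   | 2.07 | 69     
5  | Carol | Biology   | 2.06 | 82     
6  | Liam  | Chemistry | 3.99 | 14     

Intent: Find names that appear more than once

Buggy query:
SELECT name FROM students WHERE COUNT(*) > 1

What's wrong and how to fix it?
Bug: COUNT(*) is an aggregate and cannot be used in WHERE

Fix: Group first, then use HAVING for the count condition

Corrected query:
SELECT name FROM students GROUP BY name HAVING COUNT(*) > 1

Result:
(no rows)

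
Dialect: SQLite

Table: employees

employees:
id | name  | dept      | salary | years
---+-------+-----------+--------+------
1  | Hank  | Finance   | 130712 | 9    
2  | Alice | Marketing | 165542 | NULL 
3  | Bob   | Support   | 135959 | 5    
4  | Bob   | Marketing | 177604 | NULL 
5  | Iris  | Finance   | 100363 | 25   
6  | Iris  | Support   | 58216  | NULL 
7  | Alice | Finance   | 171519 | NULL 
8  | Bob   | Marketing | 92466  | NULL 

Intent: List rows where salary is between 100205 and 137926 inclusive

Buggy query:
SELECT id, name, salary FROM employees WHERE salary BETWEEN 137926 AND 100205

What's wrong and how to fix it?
Bug: The bounds are reversed; BETWEEN a AND b requires a <= b to match anything

Fix: Write BETWEEN 100205 AND 137926

Corrected query:
SELECT id, name, salary FROM employees WHERE salary BETWEEN 100205 AND 137926

Result:
id | name | salary
---+------+-------
1  | Hank | 130712
3  | Bob  | 135959
5  | Iris | 100363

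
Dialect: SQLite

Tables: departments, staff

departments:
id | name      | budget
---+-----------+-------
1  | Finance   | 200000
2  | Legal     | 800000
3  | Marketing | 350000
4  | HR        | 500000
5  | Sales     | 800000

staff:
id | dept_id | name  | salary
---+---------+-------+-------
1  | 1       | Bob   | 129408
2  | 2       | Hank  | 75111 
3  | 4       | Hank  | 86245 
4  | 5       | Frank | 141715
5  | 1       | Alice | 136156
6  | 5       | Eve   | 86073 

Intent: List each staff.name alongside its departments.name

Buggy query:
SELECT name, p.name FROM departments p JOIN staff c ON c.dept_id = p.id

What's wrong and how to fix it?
Bug: Both tables have a 'name' column; the unqualified reference is ambiguous

Fix: Prefix ambiguous columns with the table alias

Corrected query:
SELECT c.name, p.name FROM departments p JOIN staff c ON c.dept_id = p.id

Result:
name  | name   
------+--------
Bob   | Finance
Hank  | Legal  
Hank  | HR     
Frank | Sales  
Alice | Finance
Eve   | Sales  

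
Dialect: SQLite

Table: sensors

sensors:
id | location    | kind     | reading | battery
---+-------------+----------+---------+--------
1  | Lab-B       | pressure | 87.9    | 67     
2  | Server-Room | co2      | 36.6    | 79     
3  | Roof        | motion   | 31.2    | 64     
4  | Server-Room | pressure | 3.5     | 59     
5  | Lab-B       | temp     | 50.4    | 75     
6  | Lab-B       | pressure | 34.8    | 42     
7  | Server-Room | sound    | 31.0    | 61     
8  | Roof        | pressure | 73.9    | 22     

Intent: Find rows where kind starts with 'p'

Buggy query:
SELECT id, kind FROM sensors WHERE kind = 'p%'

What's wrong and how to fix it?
Bug: Wildcards only work with LIKE; '=' treats '%' as a literal character

Fix: Replace '=' with LIKE so 'p%' is treated as a pattern

Corrected query:
SELECT id, kind FROM sensors WHERE kind LIKE 'p%'

Result:
id | kind    
---+---------
1  | pressure
4  | pressure
6  | pressure
8  | pressure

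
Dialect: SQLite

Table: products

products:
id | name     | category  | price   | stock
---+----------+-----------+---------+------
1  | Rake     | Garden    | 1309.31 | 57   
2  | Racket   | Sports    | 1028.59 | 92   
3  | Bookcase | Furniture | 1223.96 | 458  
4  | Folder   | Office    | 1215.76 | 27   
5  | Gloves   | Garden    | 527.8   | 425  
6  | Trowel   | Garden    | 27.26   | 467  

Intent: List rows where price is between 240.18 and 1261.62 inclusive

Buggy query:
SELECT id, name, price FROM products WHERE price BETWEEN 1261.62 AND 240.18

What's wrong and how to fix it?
Bug: BETWEEN expects the lower bound first; with 1261.62 AND 240.18 the range is empty

Fix: Swap the bounds so the smaller value comes first

Corrected query:
SELECT id, name, price FROM products WHERE price BETWEEN 240.18 AND 1261.62

Result:
id | name     | price  
---+----------+--------
2  | Racket   | 1028.59
3  | Bookcase | 1223.96
4  | Folder   | 1215.76
5  | Gloves   | 527.8  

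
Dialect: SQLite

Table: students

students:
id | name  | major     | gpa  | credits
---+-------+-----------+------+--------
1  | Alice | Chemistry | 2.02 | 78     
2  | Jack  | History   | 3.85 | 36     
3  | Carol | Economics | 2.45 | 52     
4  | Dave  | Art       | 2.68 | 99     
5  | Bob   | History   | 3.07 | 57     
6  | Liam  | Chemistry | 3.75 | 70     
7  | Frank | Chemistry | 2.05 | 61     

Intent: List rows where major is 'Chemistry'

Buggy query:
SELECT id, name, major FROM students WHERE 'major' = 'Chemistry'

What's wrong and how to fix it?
Bug: 'major' in single quotes is a string literal, not the column; the comparison is literal-vs-literal and never true

Fix: Reference the column as major without single quotes

Corrected query:
SELECT id, name, major FROM students WHERE major = 'Chemistry'

Result:
id | name  | major    
---+-------+----------
1  | Alice | Chemistry
6  | Liam  | Chemistry
7  | Frank | Chemistry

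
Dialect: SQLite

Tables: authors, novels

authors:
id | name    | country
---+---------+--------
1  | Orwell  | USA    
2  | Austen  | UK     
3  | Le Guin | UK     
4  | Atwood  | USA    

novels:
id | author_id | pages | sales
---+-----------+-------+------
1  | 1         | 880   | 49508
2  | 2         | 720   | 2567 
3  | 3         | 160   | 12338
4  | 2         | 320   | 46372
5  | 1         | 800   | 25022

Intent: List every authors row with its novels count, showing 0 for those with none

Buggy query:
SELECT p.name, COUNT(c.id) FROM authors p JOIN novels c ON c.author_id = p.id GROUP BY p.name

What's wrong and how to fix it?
Bug: INNER JOIN drops authors rows that have no matching novels rows

Fix: Switch to LEFT JOIN to retain unmatched parent rows

Corrected query:
SELECT p.name, COUNT(c.id) FROM authors p LEFT JOIN novels c ON c.author_id = p.id GROUP BY p.name

Result:
name    | COUNT(c.id)
--------+------------
Atwood  | 0          
Austen  | 2          
Le Guin | 1          
Orwell  | 2          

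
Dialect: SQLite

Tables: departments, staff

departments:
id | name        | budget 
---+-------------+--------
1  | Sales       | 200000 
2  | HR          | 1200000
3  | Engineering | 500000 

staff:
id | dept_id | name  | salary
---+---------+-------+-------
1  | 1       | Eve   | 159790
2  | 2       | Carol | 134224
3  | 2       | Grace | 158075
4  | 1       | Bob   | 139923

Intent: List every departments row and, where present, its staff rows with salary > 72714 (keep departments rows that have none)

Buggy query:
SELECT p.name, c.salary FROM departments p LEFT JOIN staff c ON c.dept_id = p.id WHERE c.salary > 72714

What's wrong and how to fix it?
Bug: A WHERE condition on the right-hand table after LEFT JOIN drops unmatched parents

Fix: Move the right-table condition into the ON clause so unmatched parents are kept

Corrected query:
SELECT p.name, c.salary FROM departments p LEFT JOIN staff c ON c.dept_id = p.id AND c.salary > 72714

Result:
name        | salary
------------+-------
Sales       | 139923
Sales       | 159790
HR          | 134224
HR          | 158075
Engineering | NULL  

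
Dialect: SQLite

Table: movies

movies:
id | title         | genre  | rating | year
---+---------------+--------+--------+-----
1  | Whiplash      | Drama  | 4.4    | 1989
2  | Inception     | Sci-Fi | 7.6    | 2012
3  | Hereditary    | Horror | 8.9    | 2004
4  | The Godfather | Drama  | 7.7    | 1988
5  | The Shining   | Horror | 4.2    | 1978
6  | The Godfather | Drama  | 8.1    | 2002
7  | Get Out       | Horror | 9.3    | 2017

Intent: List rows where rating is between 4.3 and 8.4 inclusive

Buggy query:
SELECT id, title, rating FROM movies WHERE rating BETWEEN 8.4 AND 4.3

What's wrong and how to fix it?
Bug: The bounds are reversed; BETWEEN a AND b requires a <= b to match anything

Fix: Write BETWEEN 4.3 AND 8.4

Corrected query:
SELECT id, title, rating FROM movies WHERE rating BETWEEN 4.3 AND 8.4

Result:
id | title         | rating
---+---------------+-------
1  | Whiplash      | 4.4   
2  | Inception     | 7.6   
4  | The Godfather | 7.7   
6  | The Godfather | 8.1   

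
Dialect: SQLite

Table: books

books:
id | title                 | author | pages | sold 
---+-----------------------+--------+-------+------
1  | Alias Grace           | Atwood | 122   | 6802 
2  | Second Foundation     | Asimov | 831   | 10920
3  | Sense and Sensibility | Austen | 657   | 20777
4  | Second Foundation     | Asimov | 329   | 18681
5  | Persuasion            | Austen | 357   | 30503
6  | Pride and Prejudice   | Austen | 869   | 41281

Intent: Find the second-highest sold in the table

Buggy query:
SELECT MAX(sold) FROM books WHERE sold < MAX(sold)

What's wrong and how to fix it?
Bug: The inner MAX is an aggregate inside WHERE, which is not allowed

Fix: Compute the overall MAX in a subquery, then take MAX of rows below it

Corrected query:
SELECT MAX(sold) FROM books WHERE sold < (SELECT MAX(sold) FROM books)

Result:
MAX(sold)
---------
30503    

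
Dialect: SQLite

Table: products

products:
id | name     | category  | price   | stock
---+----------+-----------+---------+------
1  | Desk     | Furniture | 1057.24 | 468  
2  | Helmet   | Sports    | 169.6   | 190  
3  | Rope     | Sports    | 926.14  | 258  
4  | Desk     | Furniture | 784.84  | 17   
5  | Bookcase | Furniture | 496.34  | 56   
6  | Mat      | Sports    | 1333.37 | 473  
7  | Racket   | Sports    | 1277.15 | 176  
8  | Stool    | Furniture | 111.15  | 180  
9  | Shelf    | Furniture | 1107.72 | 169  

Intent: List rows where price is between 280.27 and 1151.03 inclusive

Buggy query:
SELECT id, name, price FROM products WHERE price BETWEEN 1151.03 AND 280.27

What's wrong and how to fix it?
Bug: BETWEEN expects the lower bound first; with 1151.03 AND 280.27 the range is empty

Fix: Write BETWEEN 280.27 AND 1151.03

Corrected query:
SELECT id, name, price FROM products WHERE price BETWEEN 280.27 AND 1151.03

Result:
id | name     | price  
---+----------+--------
1  | Desk     | 1057.24
3  | Rope     | 926.14 
4  | Desk     | 784.84 
5  | Bookcase | 496.34 
9  | Shelf    | 1107.72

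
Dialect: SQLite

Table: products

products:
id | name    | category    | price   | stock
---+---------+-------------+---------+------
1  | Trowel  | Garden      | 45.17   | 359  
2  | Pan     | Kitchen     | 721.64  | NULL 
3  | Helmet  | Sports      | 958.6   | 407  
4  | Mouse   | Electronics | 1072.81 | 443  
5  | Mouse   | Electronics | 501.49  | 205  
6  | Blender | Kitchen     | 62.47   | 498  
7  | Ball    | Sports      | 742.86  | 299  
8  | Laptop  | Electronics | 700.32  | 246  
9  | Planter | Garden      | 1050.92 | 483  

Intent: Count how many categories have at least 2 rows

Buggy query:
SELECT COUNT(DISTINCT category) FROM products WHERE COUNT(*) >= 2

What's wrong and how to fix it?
Bug: WHERE filters individual rows, not groups, so a group-level COUNT is invalid there

Fix: Use a subquery that GROUPs and filters with HAVING, then count its rows

Corrected query:
SELECT COUNT(*) FROM (SELECT category FROM products GROUP BY category HAVING COUNT(*) >= 2)

Result:
COUNT(*)
--------
4       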